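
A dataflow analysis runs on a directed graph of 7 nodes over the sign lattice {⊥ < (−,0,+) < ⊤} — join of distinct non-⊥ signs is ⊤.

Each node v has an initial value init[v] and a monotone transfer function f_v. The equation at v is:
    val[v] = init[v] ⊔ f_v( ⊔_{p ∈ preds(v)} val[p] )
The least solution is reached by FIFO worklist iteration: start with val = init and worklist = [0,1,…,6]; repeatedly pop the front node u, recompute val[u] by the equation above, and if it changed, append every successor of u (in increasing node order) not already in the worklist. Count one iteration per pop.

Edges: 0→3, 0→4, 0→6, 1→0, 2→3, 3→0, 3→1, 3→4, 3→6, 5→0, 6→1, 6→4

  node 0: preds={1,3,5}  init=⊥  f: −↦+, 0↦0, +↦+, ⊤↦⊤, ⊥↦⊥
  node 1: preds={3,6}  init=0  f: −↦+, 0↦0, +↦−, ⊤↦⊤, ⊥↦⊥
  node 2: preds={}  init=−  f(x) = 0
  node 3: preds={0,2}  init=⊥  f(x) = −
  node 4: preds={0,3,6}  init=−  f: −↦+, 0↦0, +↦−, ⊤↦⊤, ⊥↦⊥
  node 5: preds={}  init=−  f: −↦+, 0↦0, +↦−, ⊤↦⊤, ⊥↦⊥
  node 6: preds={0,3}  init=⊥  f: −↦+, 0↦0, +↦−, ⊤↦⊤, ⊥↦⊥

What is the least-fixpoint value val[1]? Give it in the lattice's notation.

⊤

Worklist (11 pops):
  #1 pop 0: in=⊤ → ⊤ (was ⊥); enqueue []
  #2 pop 1: in=⊥ → 0 (no change)
  #3 pop 2: in=⊥ → ⊤ (was −); enqueue []
  #4 pop 3: in=⊤ → − (was ⊥); enqueue [0,1]
  #5 pop 4: in=⊤ → ⊤ (was −); enqueue []
  #6 pop 5: in=⊥ → − (no change)
  #7 pop 6: in=⊤ → ⊤ (was ⊥); enqueue [4]
  #8 pop 0: in=⊤ → ⊤ (no change)
  #9 pop 1: in=⊤ → ⊤ (was 0); enqueue [0]
  #10 pop 4: in=⊤ → ⊤ (no change)
  #11 pop 0: in=⊤ → ⊤ (no change)

Fixpoint:
  val[0] = ⊤
  val[1] = ⊤
  val[2] = ⊤
  val[3] = −
  val[4] = ⊤
  val[5] = −
  val[6] = ⊤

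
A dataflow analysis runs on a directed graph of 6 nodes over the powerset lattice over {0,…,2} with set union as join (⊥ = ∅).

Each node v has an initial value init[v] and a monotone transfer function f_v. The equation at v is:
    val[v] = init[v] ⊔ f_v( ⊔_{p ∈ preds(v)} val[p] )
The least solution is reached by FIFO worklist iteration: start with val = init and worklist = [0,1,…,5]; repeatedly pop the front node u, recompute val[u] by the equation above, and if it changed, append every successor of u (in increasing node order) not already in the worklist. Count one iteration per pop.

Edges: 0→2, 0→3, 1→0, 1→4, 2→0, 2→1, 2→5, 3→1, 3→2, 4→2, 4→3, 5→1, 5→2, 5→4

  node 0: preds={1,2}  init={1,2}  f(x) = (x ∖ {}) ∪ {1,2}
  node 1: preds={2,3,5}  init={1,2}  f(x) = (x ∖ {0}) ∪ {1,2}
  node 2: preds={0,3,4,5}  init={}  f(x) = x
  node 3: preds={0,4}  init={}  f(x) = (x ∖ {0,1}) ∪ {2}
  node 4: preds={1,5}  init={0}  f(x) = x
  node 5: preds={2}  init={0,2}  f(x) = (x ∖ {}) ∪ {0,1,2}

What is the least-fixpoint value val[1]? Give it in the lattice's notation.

Iteration log — 11 steps:
  step 1. node 0  ⊔preds={1,2}  new={1,2}  stable
  step 2. node 1  ⊔preds={0,2}  new={1,2}  stable
  step 3. node 2  ⊔preds={0,1,2}  new={0,1,2}  old={}  +wl: 0,1
  step 4. node 3  ⊔preds={0,1,2}  new={2}  old={}  +wl: 2
  step 5. node 4  ⊔preds={0,1,2}  new={0,1,2}  old={0}  +wl: 3
  step 6. node 5  ⊔preds={0,1,2}  new={0,1,2}  old={0,2}  +wl: 4
  step 7. node 0  ⊔preds={0,1,2}  new={0,1,2}  old={1,2}  +wl: 
  step 8. node 1  ⊔preds={0,1,2}  new={1,2}  stable
  step 9. node 2  ⊔preds={0,1,2}  new={0,1,2}  stable
  step 10. node 3  ⊔preds={0,1,2}  new={2}  stable
  step 11. node 4  ⊔preds={0,1,2}  new={0,1,2}  stable

Least fixpoint reached:
  node 0: {0,1,2}
  node 1: {1,2}
  node 2: {0,1,2}
  node 3: {2}
  node 4: {0,1,2}
  node 5: {0,1,2}

{1,2}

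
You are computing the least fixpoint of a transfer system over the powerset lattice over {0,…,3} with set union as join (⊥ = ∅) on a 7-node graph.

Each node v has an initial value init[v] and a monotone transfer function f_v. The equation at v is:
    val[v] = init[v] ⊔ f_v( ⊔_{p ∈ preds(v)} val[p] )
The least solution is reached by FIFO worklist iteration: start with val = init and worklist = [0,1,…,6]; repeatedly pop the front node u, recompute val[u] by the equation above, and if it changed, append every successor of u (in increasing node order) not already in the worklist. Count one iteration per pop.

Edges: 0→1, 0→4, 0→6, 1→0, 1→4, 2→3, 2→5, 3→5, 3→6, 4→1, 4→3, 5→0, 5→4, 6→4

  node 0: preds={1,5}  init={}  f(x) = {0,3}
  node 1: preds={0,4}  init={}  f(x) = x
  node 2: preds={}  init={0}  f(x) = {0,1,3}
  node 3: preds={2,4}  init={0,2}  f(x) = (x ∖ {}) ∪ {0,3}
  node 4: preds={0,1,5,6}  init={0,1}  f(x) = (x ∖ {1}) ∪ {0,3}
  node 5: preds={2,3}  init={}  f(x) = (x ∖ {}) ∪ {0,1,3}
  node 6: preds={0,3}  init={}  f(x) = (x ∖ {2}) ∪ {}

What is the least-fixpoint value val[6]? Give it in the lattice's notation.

{0,1,3}

Trace (15 dequeues):
  [1] u=0 | in {} | out {0,3} | prev {} | push {}
  [2] u=1 | in {0,1,3} | out {0,1,3} | prev {} | push {0}
  [3] u=2 | in {} | out {0,1,3} | prev {0} | push {}
  [4] u=3 | in {0,1,3} | out {0,1,2,3} | prev {0,2} | push {}
  [5] u=4 | in {0,1,3} | out {0,1,3} | prev {0,1} | push {1,3}
  [6] u=5 | in {0,1,2,3} | out {0,1,2,3} | prev {} | push {4}
  [7] u=6 | in {0,1,2,3} | out {0,1,3} | prev {} | push {}
  [8] u=0 | in {0,1,2,3} | out {0,3} | ==
  [9] u=1 | in {0,1,3} | out {0,1,3} | ==
  [10] u=3 | in {0,1,3} | out {0,1,2,3} | ==
  [11] u=4 | in {0,1,2,3} | out {0,1,2,3} | prev {0,1,3} | push {1,3}
  [12] u=1 | in {0,1,2,3} | out {0,1,2,3} | prev {0,1,3} | push {0,4}
  [13] u=3 | in {0,1,2,3} | out {0,1,2,3} | ==
  [14] u=0 | in {0,1,2,3} | out {0,3} | ==
  [15] u=4 | in {0,1,2,3} | out {0,1,2,3} | ==

Converged values:
  [0] {0,3}
  [1] {0,1,2,3}
  [2] {0,1,3}
  [3] {0,1,2,3}
  [4] {0,1,2,3}
  [5] {0,1,2,3}
  [6] {0,1,3}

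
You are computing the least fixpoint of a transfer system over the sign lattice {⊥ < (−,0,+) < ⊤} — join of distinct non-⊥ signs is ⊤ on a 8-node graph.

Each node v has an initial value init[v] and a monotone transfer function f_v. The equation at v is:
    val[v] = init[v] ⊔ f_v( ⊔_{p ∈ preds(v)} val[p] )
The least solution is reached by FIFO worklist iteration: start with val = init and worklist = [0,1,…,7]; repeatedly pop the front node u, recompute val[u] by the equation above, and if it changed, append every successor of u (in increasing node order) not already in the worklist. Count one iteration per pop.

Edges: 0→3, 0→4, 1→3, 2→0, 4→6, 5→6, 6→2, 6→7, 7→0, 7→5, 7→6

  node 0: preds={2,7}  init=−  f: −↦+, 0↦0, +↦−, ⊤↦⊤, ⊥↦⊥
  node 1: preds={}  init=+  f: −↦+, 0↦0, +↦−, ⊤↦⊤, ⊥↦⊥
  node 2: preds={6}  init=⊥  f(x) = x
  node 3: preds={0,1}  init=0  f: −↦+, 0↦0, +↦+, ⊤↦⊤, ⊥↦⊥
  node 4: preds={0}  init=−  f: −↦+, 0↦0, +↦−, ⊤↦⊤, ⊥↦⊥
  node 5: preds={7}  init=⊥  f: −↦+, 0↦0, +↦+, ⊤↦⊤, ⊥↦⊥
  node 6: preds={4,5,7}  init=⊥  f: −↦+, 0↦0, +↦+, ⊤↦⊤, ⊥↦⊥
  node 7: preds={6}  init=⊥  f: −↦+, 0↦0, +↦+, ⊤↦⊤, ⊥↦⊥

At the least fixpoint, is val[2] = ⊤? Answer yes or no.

Worklist (14 pops):
  #1 pop 0: in=⊥ → − (no change)
  #2 pop 1: in=⊥ → + (no change)
  #3 pop 2: in=⊥ → ⊥ (no change)
  #4 pop 3: in=⊤ → ⊤ (was 0); enqueue []
  #5 pop 4: in=− → ⊤ (was −); enqueue []
  #6 pop 5: in=⊥ → ⊥ (no change)
  #7 pop 6: in=⊤ → ⊤ (was ⊥); enqueue [2]
  #8 pop 7: in=⊤ → ⊤ (was ⊥); enqueue [0,5,6]
  #9 pop 2: in=⊤ → ⊤ (was ⊥); enqueue []
  #10 pop 0: in=⊤ → ⊤ (was −); enqueue [3,4]
  #11 pop 5: in=⊤ → ⊤ (was ⊥); enqueue []
  #12 pop 6: in=⊤ → ⊤ (no change)
  #13 pop 3: in=⊤ → ⊤ (no change)
  #14 pop 4: in=⊤ → ⊤ (no change)

Fixpoint:
  val[0] = ⊤
  val[1] = +
  val[2] = ⊤
  val[3] = ⊤
  val[4] = ⊤
  val[5] = ⊤
  val[6] = ⊤
  val[7] = ⊤

yes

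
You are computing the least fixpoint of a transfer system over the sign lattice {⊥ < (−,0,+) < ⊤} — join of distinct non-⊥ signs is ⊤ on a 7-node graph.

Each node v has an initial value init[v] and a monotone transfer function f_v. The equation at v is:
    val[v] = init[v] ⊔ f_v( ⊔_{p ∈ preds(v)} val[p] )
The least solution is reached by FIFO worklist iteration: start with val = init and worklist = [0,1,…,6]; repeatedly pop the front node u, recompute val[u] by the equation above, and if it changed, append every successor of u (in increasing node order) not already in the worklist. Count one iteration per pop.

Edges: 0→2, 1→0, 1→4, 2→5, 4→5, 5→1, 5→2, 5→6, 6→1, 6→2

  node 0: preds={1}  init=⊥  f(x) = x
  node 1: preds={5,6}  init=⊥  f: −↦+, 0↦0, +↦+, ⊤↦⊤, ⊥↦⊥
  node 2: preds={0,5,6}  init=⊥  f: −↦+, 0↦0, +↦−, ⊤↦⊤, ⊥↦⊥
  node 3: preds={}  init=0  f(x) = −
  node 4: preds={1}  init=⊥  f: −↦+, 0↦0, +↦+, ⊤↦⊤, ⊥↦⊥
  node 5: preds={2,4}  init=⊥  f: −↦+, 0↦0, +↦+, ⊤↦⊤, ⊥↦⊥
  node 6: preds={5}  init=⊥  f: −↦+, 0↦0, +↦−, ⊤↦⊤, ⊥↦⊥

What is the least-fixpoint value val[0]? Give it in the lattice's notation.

Trace (7 dequeues):
  [1] u=0 | in ⊥ | out ⊥ | ==
  [2] u=1 | in ⊥ | out ⊥ | ==
  [3] u=2 | in ⊥ | out ⊥ | ==
  [4] u=3 | in ⊥ | out ⊤ | prev 0 | push {}
  [5] u=4 | in ⊥ | out ⊥ | ==
  [6] u=5 | in ⊥ | out ⊥ | ==
  [7] u=6 | in ⊥ | out ⊥ | ==

Converged values:
  [0] ⊥
  [1] ⊥
  [2] ⊥
  [3] ⊤
  [4] ⊥
  [5] ⊥
  [6] ⊥

⊥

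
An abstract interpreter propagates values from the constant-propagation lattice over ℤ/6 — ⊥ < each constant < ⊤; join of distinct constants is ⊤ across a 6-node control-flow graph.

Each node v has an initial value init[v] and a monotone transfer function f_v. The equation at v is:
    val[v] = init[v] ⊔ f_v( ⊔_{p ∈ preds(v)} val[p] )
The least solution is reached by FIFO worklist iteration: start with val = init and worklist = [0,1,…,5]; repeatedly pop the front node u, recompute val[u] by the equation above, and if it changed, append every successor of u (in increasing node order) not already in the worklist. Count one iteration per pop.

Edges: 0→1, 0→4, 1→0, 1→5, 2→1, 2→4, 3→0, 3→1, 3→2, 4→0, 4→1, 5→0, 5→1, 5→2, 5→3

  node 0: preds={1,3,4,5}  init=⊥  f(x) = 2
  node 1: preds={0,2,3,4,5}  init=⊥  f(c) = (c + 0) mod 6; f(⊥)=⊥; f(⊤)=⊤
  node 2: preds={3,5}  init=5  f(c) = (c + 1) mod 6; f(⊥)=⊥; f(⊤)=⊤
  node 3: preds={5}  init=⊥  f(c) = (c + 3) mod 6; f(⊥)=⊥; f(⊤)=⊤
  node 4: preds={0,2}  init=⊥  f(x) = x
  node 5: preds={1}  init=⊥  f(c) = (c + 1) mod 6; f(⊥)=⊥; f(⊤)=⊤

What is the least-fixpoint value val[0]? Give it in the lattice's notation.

Worklist (14 pops):
  #1 pop 0: in=⊥ → 2 (was ⊥); enqueue []
  #2 pop 1: in=⊤ → ⊤ (was ⊥); enqueue [0]
  #3 pop 2: in=⊥ → 5 (no change)
  #4 pop 3: in=⊥ → ⊥ (no change)
  #5 pop 4: in=⊤ → ⊤ (was ⊥); enqueue [1]
  #6 pop 5: in=⊤ → ⊤ (was ⊥); enqueue [2,3]
  #7 pop 0: in=⊤ → 2 (no change)
  #8 pop 1: in=⊤ → ⊤ (no change)
  #9 pop 2: in=⊤ → ⊤ (was 5); enqueue [1,4]
  #10 pop 3: in=⊤ → ⊤ (was ⊥); enqueue [0,2]
  #11 pop 1: in=⊤ → ⊤ (no change)
  #12 pop 4: in=⊤ → ⊤ (no change)
  #13 pop 0: in=⊤ → 2 (no change)
  #14 pop 2: in=⊤ → ⊤ (no change)

Fixpoint:
  val[0] = 2
  val[1] = ⊤
  val[2] = ⊤
  val[3] = ⊤
  val[4] = ⊤
  val[5] = ⊤

2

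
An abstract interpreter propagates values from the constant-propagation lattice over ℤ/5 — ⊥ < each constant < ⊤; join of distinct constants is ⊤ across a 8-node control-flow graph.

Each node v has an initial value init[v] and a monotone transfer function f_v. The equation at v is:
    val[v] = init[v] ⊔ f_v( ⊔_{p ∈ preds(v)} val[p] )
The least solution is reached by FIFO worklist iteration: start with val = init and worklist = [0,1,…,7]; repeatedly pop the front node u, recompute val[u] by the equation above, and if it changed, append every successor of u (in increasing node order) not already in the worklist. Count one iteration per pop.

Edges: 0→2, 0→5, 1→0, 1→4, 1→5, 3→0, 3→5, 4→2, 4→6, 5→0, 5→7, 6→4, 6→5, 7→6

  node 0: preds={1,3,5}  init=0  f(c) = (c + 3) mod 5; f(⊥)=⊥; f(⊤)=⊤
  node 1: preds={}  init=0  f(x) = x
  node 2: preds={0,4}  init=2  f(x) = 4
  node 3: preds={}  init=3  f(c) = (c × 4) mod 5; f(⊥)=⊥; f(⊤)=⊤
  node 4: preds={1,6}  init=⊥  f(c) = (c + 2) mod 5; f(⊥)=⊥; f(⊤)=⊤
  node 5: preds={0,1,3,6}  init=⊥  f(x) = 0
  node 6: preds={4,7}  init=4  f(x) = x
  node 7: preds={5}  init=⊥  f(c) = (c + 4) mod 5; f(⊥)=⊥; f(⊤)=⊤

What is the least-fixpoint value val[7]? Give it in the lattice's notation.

Trace (13 dequeues):
  [1] u=0 | in ⊤ | out ⊤ | prev 0 | push {}
  [2] u=1 | in ⊥ | out 0 | ==
  [3] u=2 | in ⊤ | out ⊤ | prev 2 | push {}
  [4] u=3 | in ⊥ | out 3 | ==
  [5] u=4 | in ⊤ | out ⊤ | prev ⊥ | push {2}
  [6] u=5 | in ⊤ | out 0 | prev ⊥ | push {0}
  [7] u=6 | in ⊤ | out ⊤ | prev 4 | push {4,5}
  [8] u=7 | in 0 | out 4 | prev ⊥ | push {6}
  [9] u=2 | in ⊤ | out ⊤ | ==
  [10] u=0 | in ⊤ | out ⊤ | ==
  [11] u=4 | in ⊤ | out ⊤ | ==
  [12] u=5 | in ⊤ | out 0 | ==
  [13] u=6 | in ⊤ | out ⊤ | ==

Converged values:
  [0] ⊤
  [1] 0
  [2] ⊤
  [3] 3
  [4] ⊤
  [5] 0
  [6] ⊤
  [7] 4

4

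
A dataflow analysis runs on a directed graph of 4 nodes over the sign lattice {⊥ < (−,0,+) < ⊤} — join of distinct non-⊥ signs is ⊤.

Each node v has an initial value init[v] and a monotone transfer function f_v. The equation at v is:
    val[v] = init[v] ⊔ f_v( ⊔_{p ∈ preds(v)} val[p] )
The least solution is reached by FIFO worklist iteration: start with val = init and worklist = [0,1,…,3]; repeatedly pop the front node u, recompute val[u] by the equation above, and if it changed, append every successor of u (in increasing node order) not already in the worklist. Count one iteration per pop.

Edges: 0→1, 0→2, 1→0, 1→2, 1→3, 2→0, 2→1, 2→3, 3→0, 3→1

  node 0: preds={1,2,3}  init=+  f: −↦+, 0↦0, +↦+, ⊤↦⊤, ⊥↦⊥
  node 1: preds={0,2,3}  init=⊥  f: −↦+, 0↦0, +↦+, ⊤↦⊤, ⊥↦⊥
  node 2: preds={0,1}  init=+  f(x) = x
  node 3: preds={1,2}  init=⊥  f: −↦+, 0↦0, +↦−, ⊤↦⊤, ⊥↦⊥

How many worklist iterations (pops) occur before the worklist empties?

11

Iteration log — 11 steps:
  step 1. node 0  ⊔preds=+  new=+  stable
  step 2. node 1  ⊔preds=+  new=+  old=⊥  +wl: 0
  step 3. node 2  ⊔preds=+  new=+  stable
  step 4. node 3  ⊔preds=+  new=−  old=⊥  +wl: 1
  step 5. node 0  ⊔preds=⊤  new=⊤  old=+  +wl: 2
  step 6. node 1  ⊔preds=⊤  new=⊤  old=+  +wl: 0,3
  step 7. node 2  ⊔preds=⊤  new=⊤  old=+  +wl: 1
  step 8. node 0  ⊔preds=⊤  new=⊤  stable
  step 9. node 3  ⊔preds=⊤  new=⊤  old=−  +wl: 0
  step 10. node 1  ⊔preds=⊤  new=⊤  stable
  step 11. node 0  ⊔preds=⊤  new=⊤  stable

Least fixpoint reached:
  node 0: ⊤
  node 1: ⊤
  node 2: ⊤
  node 3: ⊤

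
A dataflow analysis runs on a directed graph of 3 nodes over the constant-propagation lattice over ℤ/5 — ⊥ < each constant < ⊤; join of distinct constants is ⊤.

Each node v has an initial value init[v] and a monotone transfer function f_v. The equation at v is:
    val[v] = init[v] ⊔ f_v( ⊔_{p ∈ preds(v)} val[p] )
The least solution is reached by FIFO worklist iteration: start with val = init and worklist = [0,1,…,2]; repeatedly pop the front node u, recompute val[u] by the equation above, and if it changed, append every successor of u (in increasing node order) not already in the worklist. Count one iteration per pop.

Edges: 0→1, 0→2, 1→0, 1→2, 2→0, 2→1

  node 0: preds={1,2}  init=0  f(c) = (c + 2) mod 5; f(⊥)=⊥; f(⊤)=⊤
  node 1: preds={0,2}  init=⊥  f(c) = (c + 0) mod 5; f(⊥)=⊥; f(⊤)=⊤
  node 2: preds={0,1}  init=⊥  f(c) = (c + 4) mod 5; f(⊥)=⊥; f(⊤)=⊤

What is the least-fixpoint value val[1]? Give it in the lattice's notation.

Trace (8 dequeues):
  [1] u=0 | in ⊥ | out 0 | ==
  [2] u=1 | in 0 | out 0 | prev ⊥ | push {0}
  [3] u=2 | in 0 | out 4 | prev ⊥ | push {1}
  [4] u=0 | in ⊤ | out ⊤ | prev 0 | push {2}
  [5] u=1 | in ⊤ | out ⊤ | prev 0 | push {0}
  [6] u=2 | in ⊤ | out ⊤ | prev 4 | push {1}
  [7] u=0 | in ⊤ | out ⊤ | ==
  [8] u=1 | in ⊤ | out ⊤ | ==

Converged values:
  [0] ⊤
  [1] ⊤
  [2] ⊤

⊤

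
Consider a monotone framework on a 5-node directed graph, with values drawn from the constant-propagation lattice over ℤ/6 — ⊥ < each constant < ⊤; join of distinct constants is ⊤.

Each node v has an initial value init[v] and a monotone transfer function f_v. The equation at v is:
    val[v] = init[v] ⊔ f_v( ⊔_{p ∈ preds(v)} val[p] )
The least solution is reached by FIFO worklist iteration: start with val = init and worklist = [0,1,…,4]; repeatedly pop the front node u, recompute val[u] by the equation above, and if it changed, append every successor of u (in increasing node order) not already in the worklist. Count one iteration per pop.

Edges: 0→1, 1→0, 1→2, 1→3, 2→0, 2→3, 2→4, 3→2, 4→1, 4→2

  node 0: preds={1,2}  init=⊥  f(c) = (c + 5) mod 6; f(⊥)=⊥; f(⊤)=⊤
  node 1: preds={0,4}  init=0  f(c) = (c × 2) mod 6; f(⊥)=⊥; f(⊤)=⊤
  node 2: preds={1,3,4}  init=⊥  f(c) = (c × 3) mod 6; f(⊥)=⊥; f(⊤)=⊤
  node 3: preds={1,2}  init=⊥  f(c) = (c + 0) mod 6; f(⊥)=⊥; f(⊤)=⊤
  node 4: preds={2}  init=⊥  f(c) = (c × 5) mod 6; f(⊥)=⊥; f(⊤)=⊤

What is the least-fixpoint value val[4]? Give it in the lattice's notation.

⊤

Iteration log — 8 steps:
  step 1. node 0  ⊔preds=0  new=5  old=⊥  +wl: 
  step 2. node 1  ⊔preds=5  new=⊤  old=0  +wl: 0
  step 3. node 2  ⊔preds=⊤  new=⊤  old=⊥  +wl: 
  step 4. node 3  ⊔preds=⊤  new=⊤  old=⊥  +wl: 2
  step 5. node 4  ⊔preds=⊤  new=⊤  old=⊥  +wl: 1
  step 6. node 0  ⊔preds=⊤  new=⊤  old=5  +wl: 
  step 7. node 2  ⊔preds=⊤  new=⊤  stable
  step 8. node 1  ⊔preds=⊤  new=⊤  stable

Least fixpoint reached:
  node 0: ⊤
  node 1: ⊤
  node 2: ⊤
  node 3: ⊤
  node 4: ⊤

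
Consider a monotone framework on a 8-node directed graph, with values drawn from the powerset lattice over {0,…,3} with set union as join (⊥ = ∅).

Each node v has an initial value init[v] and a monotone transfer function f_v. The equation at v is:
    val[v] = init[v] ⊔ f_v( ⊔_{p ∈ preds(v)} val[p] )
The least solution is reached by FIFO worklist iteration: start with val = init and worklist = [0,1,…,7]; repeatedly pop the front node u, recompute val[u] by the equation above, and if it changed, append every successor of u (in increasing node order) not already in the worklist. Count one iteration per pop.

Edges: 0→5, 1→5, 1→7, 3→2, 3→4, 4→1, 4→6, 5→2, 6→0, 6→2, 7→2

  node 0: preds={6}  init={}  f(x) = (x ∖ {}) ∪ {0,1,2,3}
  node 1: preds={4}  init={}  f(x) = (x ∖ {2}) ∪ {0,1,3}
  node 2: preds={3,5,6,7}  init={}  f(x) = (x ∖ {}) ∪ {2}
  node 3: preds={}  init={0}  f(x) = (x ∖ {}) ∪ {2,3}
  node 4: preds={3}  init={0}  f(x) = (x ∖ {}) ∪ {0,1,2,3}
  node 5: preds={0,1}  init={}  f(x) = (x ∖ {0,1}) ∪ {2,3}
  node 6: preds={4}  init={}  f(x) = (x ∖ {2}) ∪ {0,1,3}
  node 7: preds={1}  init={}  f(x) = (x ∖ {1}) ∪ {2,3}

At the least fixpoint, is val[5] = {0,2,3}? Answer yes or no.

no

Trace (11 dequeues):
  [1] u=0 | in {} | out {0,1,2,3} | prev {} | push {}
  [2] u=1 | in {0} | out {0,1,3} | prev {} | push {}
  [3] u=2 | in {0} | out {0,2} | prev {} | push {}
  [4] u=3 | in {} | out {0,2,3} | prev {0} | push {2}
  [5] u=4 | in {0,2,3} | out {0,1,2,3} | prev {0} | push {1}
  [6] u=5 | in {0,1,2,3} | out {2,3} | prev {} | push {}
  [7] u=6 | in {0,1,2,3} | out {0,1,3} | prev {} | push {0}
  [8] u=7 | in {0,1,3} | out {0,2,3} | prev {} | push {}
  [9] u=2 | in {0,1,2,3} | out {0,1,2,3} | prev {0,2} | push {}
  [10] u=1 | in {0,1,2,3} | out {0,1,3} | ==
  [11] u=0 | in {0,1,3} | out {0,1,2,3} | ==

Converged values:
  [0] {0,1,2,3}
  [1] {0,1,3}
  [2] {0,1,2,3}
  [3] {0,2,3}
  [4] {0,1,2,3}
  [5] {2,3}
  [6] {0,1,3}
  [7] {0,2,3}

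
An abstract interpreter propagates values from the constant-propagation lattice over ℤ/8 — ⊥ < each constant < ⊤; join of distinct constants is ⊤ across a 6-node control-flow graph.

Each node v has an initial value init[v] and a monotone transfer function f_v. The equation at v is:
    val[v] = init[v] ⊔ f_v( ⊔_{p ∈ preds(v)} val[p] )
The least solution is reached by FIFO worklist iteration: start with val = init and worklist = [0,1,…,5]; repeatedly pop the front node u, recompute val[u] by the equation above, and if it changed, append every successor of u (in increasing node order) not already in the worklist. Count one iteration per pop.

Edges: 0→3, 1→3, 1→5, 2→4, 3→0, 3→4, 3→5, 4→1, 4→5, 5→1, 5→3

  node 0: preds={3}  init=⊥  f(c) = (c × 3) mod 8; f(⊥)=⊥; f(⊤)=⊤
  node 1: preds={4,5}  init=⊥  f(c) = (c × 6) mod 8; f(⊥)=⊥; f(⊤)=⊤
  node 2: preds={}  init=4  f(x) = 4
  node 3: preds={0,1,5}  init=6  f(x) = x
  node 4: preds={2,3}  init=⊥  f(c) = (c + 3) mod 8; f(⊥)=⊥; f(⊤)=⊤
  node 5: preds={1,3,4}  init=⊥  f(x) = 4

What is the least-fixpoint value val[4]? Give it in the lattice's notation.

Trace (10 dequeues):
  [1] u=0 | in 6 | out 2 | prev ⊥ | push {}
  [2] u=1 | in ⊥ | out ⊥ | ==
  [3] u=2 | in ⊥ | out 4 | ==
  [4] u=3 | in 2 | out ⊤ | prev 6 | push {0}
  [5] u=4 | in ⊤ | out ⊤ | prev ⊥ | push {1}
  [6] u=5 | in ⊤ | out 4 | prev ⊥ | push {3}
  [7] u=0 | in ⊤ | out ⊤ | prev 2 | push {}
  [8] u=1 | in ⊤ | out ⊤ | prev ⊥ | push {5}
  [9] u=3 | in ⊤ | out ⊤ | ==
  [10] u=5 | in ⊤ | out 4 | ==

Converged values:
  [0] ⊤
  [1] ⊤
  [2] 4
  [3] ⊤
  [4] ⊤
  [5] 4

⊤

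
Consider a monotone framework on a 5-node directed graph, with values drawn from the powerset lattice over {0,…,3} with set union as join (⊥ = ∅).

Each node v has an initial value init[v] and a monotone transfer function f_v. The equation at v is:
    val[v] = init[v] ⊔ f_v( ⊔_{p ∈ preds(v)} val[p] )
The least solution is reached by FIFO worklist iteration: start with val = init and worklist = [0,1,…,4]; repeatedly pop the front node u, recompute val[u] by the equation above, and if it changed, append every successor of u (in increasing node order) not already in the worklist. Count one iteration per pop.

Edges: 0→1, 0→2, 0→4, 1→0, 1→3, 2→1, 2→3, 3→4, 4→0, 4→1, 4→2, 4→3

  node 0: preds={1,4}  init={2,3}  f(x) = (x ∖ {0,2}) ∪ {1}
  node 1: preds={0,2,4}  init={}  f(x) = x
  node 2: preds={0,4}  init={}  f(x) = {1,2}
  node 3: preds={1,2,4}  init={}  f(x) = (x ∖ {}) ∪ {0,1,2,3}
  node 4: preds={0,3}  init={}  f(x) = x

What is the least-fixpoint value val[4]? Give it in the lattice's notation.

Worklist (10 pops):
  #1 pop 0: in={} → {1,2,3} (was {2,3}); enqueue []
  #2 pop 1: in={1,2,3} → {1,2,3} (was {}); enqueue [0]
  #3 pop 2: in={1,2,3} → {1,2} (was {}); enqueue [1]
  #4 pop 3: in={1,2,3} → {0,1,2,3} (was {}); enqueue []
  #5 pop 4: in={0,1,2,3} → {0,1,2,3} (was {}); enqueue [2,3]
  #6 pop 0: in={0,1,2,3} → {1,2,3} (no change)
  #7 pop 1: in={0,1,2,3} → {0,1,2,3} (was {1,2,3}); enqueue [0]
  #8 pop 2: in={0,1,2,3} → {1,2} (no change)
  #9 pop 3: in={0,1,2,3} → {0,1,2,3} (no change)
  #10 pop 0: in={0,1,2,3} → {1,2,3} (no change)

Fixpoint:
  val[0] = {1,2,3}
  val[1] = {0,1,2,3}
  val[2] = {1,2}
  val[3] = {0,1,2,3}
  val[4] = {0,1,2,3}

{0,1,2,3}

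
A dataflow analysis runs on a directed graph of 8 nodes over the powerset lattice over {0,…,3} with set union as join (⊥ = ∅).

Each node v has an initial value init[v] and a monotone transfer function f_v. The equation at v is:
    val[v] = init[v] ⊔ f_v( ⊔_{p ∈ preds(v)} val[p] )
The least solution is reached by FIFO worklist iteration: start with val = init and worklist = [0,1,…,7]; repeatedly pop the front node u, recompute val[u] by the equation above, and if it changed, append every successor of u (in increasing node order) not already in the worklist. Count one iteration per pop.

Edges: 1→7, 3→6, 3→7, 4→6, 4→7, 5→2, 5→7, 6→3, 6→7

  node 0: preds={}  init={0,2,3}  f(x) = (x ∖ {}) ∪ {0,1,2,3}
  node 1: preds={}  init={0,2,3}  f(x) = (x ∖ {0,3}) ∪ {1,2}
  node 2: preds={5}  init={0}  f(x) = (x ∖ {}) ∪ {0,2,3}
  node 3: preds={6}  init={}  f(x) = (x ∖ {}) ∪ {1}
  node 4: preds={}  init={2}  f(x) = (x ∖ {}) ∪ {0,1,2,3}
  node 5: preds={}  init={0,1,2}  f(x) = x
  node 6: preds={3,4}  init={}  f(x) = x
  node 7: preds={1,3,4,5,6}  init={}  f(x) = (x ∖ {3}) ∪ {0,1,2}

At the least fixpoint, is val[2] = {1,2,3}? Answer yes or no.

Iteration log — 11 steps:
  step 1. node 0  ⊔preds={}  new={0,1,2,3}  old={0,2,3}  +wl: 
  step 2. node 1  ⊔preds={}  new={0,1,2,3}  old={0,2,3}  +wl: 
  step 3. node 2  ⊔preds={0,1,2}  new={0,1,2,3}  old={0}  +wl: 
  step 4. node 3  ⊔preds={}  new={1}  old={}  +wl: 
  step 5. node 4  ⊔preds={}  new={0,1,2,3}  old={2}  +wl: 
  step 6. node 5  ⊔preds={}  new={0,1,2}  stable
  step 7. node 6  ⊔preds={0,1,2,3}  new={0,1,2,3}  old={}  +wl: 3
  step 8. node 7  ⊔preds={0,1,2,3}  new={0,1,2}  old={}  +wl: 
  step 9. node 3  ⊔preds={0,1,2,3}  new={0,1,2,3}  old={1}  +wl: 6,7
  step 10. node 6  ⊔preds={0,1,2,3}  new={0,1,2,3}  stable
  step 11. node 7  ⊔preds={0,1,2,3}  new={0,1,2}  stable

Least fixpoint reached:
  node 0: {0,1,2,3}
  node 1: {0,1,2,3}
  node 2: {0,1,2,3}
  node 3: {0,1,2,3}
  node 4: {0,1,2,3}
  node 5: {0,1,2}
  node 6: {0,1,2,3}
  node 7: {0,1,2}

no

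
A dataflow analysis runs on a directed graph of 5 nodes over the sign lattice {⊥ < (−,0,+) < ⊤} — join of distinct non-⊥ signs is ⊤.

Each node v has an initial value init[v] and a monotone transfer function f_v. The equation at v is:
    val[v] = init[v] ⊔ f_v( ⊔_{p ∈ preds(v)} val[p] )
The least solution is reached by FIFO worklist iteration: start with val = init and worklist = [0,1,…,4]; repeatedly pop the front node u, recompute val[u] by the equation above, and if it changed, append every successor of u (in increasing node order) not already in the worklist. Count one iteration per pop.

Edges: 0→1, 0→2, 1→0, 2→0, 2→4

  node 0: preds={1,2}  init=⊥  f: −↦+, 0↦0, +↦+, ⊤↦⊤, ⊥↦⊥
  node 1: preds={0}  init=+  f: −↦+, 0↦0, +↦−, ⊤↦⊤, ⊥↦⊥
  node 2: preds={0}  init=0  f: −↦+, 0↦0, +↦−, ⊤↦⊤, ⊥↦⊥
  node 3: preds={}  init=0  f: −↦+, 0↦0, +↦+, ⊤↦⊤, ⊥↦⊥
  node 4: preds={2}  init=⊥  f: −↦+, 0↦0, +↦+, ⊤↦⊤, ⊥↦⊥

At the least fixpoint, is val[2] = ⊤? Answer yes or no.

yes

Worklist (6 pops):
  #1 pop 0: in=⊤ → ⊤ (was ⊥); enqueue []
  #2 pop 1: in=⊤ → ⊤ (was +); enqueue [0]
  #3 pop 2: in=⊤ → ⊤ (was 0); enqueue []
  #4 pop 3: in=⊥ → 0 (no change)
  #5 pop 4: in=⊤ → ⊤ (was ⊥); enqueue []
  #6 pop 0: in=⊤ → ⊤ (no change)

Fixpoint:
  val[0] = ⊤
  val[1] = ⊤
  val[2] = ⊤
  val[3] = 0
  val[4] = ⊤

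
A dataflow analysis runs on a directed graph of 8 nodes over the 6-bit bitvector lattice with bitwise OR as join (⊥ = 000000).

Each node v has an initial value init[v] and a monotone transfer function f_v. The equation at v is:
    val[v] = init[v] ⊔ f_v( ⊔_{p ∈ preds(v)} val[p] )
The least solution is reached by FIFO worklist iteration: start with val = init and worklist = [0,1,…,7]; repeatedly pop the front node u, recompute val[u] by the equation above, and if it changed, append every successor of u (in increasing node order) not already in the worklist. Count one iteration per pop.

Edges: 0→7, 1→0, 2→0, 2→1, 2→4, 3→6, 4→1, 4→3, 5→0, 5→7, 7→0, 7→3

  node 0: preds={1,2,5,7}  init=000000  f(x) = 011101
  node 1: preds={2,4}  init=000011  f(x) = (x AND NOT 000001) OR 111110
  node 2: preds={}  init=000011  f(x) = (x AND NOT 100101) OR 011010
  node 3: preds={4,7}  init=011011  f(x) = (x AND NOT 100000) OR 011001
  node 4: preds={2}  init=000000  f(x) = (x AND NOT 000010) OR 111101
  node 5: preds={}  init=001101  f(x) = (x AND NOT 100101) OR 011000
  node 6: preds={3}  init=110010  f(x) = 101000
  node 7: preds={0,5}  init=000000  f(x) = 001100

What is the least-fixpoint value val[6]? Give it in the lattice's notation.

111010

Worklist (12 pops):
  #1 pop 0: in=001111 → 011101 (was 000000); enqueue []
  #2 pop 1: in=000011 → 111111 (was 000011); enqueue [0]
  #3 pop 2: in=000000 → 011011 (was 000011); enqueue [1]
  #4 pop 3: in=000000 → 011011 (no change)
  #5 pop 4: in=011011 → 111101 (was 000000); enqueue [3]
  #6 pop 5: in=000000 → 011101 (was 001101); enqueue []
  #7 pop 6: in=011011 → 111010 (was 110010); enqueue []
  #8 pop 7: in=011101 → 001100 (was 000000); enqueue []
  #9 pop 0: in=111111 → 011101 (no change)
  #10 pop 1: in=111111 → 111111 (no change)
  #11 pop 3: in=111101 → 011111 (was 011011); enqueue [6]
  #12 pop 6: in=011111 → 111010 (no change)

Fixpoint:
  val[0] = 011101
  val[1] = 111111
  val[2] = 011011
  val[3] = 011111
  val[4] = 111101
  val[5] = 011101
  val[6] = 111010
  val[7] = 001100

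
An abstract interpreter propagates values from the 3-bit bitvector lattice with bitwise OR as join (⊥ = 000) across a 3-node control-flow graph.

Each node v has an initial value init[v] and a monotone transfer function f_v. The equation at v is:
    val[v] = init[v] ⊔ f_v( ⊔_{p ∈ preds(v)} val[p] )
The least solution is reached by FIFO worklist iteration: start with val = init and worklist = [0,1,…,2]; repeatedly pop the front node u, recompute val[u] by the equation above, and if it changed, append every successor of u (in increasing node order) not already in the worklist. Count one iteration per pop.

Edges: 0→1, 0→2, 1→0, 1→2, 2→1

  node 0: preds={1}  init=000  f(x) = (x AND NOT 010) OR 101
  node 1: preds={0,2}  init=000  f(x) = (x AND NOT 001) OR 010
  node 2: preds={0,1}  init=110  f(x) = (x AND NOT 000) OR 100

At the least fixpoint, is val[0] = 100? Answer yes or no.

no

Worklist (5 pops):
  #1 pop 0: in=000 → 101 (was 000); enqueue []
  #2 pop 1: in=111 → 110 (was 000); enqueue [0]
  #3 pop 2: in=111 → 111 (was 110); enqueue [1]
  #4 pop 0: in=110 → 101 (no change)
  #5 pop 1: in=111 → 110 (no change)

Fixpoint:
  val[0] = 101
  val[1] = 110
  val[2] = 111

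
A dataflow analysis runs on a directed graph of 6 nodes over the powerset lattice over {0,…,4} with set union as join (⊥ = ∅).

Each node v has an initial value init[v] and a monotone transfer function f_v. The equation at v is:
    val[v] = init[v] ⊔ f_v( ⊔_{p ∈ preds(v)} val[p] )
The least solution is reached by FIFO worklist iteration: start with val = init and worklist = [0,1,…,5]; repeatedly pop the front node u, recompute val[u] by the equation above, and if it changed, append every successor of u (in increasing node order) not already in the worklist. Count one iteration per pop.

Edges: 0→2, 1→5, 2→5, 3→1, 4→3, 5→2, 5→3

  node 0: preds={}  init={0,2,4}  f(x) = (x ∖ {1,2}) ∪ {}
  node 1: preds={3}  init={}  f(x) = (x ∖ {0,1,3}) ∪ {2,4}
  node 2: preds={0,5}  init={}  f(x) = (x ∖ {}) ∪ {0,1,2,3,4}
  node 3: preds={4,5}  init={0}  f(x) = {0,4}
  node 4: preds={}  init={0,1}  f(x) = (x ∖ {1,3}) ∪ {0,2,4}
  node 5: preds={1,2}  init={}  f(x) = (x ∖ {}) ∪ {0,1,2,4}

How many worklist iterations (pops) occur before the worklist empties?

9

Iteration log — 9 steps:
  step 1. node 0  ⊔preds={}  new={0,2,4}  stable
  step 2. node 1  ⊔preds={0}  new={2,4}  old={}  +wl: 
  step 3. node 2  ⊔preds={0,2,4}  new={0,1,2,3,4}  old={}  +wl: 
  step 4. node 3  ⊔preds={0,1}  new={0,4}  old={0}  +wl: 1
  step 5. node 4  ⊔preds={}  new={0,1,2,4}  old={0,1}  +wl: 3
  step 6. node 5  ⊔preds={0,1,2,3,4}  new={0,1,2,3,4}  old={}  +wl: 2
  step 7. node 1  ⊔preds={0,4}  new={2,4}  stable
  step 8. node 3  ⊔preds={0,1,2,3,4}  new={0,4}  stable
  step 9. node 2  ⊔preds={0,1,2,3,4}  new={0,1,2,3,4}  stable

Least fixpoint reached:
  node 0: {0,2,4}
  node 1: {2,4}
  node 2: {0,1,2,3,4}
  node 3: {0,4}
  node 4: {0,1,2,4}
  node 5: {0,1,2,3,4}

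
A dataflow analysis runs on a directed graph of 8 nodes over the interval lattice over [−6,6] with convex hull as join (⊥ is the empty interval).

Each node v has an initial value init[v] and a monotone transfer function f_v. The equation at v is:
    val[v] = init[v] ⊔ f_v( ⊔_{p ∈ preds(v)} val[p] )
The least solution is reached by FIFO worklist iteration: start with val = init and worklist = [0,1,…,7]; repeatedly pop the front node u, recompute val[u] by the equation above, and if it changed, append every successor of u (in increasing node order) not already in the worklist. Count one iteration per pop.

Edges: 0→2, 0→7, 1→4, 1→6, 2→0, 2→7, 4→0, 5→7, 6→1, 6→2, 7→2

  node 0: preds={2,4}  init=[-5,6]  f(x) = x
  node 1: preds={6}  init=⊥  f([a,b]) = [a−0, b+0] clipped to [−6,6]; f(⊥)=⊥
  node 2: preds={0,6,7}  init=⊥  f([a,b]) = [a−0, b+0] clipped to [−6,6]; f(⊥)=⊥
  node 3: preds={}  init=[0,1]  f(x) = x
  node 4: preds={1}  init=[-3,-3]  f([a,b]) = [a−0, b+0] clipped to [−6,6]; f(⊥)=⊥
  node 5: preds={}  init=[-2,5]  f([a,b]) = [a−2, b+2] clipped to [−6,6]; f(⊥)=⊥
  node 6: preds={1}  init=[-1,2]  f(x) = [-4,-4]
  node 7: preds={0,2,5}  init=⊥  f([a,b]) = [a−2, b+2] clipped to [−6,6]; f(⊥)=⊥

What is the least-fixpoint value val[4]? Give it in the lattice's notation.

[-4,2]

Trace (16 dequeues):
  [1] u=0 | in [-3,-3] | out [-5,6] | ==
  [2] u=1 | in [-1,2] | out [-1,2] | prev ⊥ | push {}
  [3] u=2 | in [-5,6] | out [-5,6] | prev ⊥ | push {0}
  [4] u=3 | in ⊥ | out [0,1] | ==
  [5] u=4 | in [-1,2] | out [-3,2] | prev [-3,-3] | push {}
  [6] u=5 | in ⊥ | out [-2,5] | ==
  [7] u=6 | in [-1,2] | out [-4,2] | prev [-1,2] | push {1,2}
  [8] u=7 | in [-5,6] | out [-6,6] | prev ⊥ | push {}
  [9] u=0 | in [-5,6] | out [-5,6] | ==
  [10] u=1 | in [-4,2] | out [-4,2] | prev [-1,2] | push {4,6}
  [11] u=2 | in [-6,6] | out [-6,6] | prev [-5,6] | push {0,7}
  [12] u=4 | in [-4,2] | out [-4,2] | prev [-3,2] | push {}
  [13] u=6 | in [-4,2] | out [-4,2] | ==
  [14] u=0 | in [-6,6] | out [-6,6] | prev [-5,6] | push {2}
  [15] u=7 | in [-6,6] | out [-6,6] | ==
  [16] u=2 | in [-6,6] | out [-6,6] | ==

Converged values:
  [0] [-6,6]
  [1] [-4,2]
  [2] [-6,6]
  [3] [0,1]
  [4] [-4,2]
  [5] [-2,5]
  [6] [-4,2]
  [7] [-6,6]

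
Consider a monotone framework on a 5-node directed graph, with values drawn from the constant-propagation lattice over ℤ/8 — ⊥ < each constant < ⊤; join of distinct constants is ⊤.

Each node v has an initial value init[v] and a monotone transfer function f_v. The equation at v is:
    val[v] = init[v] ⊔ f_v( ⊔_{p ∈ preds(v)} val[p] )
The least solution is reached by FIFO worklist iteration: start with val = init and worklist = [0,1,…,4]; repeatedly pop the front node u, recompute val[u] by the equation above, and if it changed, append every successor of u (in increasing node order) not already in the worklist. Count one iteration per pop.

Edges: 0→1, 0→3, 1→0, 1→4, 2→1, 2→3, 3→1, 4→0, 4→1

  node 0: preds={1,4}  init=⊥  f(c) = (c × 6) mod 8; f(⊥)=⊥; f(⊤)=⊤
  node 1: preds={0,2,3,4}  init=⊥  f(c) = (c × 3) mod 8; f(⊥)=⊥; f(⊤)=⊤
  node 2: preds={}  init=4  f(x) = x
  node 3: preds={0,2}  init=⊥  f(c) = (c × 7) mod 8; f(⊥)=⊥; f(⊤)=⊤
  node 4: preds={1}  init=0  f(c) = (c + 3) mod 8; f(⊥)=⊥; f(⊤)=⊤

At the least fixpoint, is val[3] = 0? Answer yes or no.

no

Worklist (8 pops):
  #1 pop 0: in=0 → 0 (was ⊥); enqueue []
  #2 pop 1: in=⊤ → ⊤ (was ⊥); enqueue [0]
  #3 pop 2: in=⊥ → 4 (no change)
  #4 pop 3: in=⊤ → ⊤ (was ⊥); enqueue [1]
  #5 pop 4: in=⊤ → ⊤ (was 0); enqueue []
  #6 pop 0: in=⊤ → ⊤ (was 0); enqueue [3]
  #7 pop 1: in=⊤ → ⊤ (no change)
  #8 pop 3: in=⊤ → ⊤ (no change)

Fixpoint:
  val[0] = ⊤
  val[1] = ⊤
  val[2] = 4
  val[3] = ⊤
  val[4] = ⊤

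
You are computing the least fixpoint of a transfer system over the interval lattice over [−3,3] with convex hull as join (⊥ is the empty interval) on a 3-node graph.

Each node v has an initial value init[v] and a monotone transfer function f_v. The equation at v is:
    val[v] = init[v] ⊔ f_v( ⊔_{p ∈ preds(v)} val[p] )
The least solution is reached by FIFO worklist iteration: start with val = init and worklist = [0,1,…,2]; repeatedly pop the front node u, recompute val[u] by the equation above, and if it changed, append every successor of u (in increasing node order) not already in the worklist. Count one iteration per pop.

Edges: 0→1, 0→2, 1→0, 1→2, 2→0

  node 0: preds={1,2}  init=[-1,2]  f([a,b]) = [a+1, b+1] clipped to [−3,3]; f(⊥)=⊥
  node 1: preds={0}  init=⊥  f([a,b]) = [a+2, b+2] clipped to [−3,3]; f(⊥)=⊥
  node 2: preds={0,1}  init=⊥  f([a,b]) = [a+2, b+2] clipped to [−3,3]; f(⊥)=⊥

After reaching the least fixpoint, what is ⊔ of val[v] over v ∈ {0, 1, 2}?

[-1,3]

Iteration log — 6 steps:
  step 1. node 0  ⊔preds=⊥  new=[-1,2]  stable
  step 2. node 1  ⊔preds=[-1,2]  new=[1,3]  old=⊥  +wl: 0
  step 3. node 2  ⊔preds=[-1,3]  new=[1,3]  old=⊥  +wl: 
  step 4. node 0  ⊔preds=[1,3]  new=[-1,3]  old=[-1,2]  +wl: 1,2
  step 5. node 1  ⊔preds=[-1,3]  new=[1,3]  stable
  step 6. node 2  ⊔preds=[-1,3]  new=[1,3]  stable

Least fixpoint reached:
  node 0: [-1,3]
  node 1: [1,3]
  node 2: [1,3]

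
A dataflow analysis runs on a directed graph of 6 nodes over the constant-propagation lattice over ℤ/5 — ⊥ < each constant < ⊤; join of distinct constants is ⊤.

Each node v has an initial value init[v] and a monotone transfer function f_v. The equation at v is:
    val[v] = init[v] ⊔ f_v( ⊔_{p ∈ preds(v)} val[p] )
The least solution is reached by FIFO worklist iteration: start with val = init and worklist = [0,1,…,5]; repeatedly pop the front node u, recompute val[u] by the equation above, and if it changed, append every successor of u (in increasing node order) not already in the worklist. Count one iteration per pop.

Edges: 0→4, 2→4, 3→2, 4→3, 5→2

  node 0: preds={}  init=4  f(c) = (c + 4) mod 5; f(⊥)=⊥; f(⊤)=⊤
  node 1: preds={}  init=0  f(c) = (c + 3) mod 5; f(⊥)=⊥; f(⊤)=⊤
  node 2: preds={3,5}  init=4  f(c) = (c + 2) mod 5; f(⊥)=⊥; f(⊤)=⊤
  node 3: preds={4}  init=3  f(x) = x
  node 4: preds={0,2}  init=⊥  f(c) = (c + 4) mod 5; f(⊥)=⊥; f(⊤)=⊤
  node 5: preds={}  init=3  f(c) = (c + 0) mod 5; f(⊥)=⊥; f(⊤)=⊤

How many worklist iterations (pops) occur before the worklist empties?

8

Trace (8 dequeues):
  [1] u=0 | in ⊥ | out 4 | ==
  [2] u=1 | in ⊥ | out 0 | ==
  [3] u=2 | in 3 | out ⊤ | prev 4 | push {}
  [4] u=3 | in ⊥ | out 3 | ==
  [5] u=4 | in ⊤ | out ⊤ | prev ⊥ | push {3}
  [6] u=5 | in ⊥ | out 3 | ==
  [7] u=3 | in ⊤ | out ⊤ | prev 3 | push {2}
  [8] u=2 | in ⊤ | out ⊤ | ==

Converged values:
  [0] 4
  [1] 0
  [2] ⊤
  [3] ⊤
  [4] ⊤
  [5] 3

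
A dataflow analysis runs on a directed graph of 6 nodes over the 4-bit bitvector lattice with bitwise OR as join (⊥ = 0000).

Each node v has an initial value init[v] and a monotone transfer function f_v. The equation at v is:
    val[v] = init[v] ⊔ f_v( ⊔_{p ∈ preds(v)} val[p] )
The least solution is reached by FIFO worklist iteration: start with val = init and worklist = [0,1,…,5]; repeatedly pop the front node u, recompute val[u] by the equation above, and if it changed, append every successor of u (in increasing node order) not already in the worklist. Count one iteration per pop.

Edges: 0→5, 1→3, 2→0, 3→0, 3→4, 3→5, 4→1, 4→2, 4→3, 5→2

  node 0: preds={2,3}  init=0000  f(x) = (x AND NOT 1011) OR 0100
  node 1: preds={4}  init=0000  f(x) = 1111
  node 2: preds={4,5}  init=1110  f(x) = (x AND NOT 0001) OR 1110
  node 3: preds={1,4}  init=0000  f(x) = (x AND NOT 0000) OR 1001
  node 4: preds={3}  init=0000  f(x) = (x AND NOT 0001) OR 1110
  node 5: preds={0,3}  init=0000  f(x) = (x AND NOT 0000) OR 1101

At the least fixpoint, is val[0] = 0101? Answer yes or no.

Worklist (10 pops):
  #1 pop 0: in=1110 → 0100 (was 0000); enqueue []
  #2 pop 1: in=0000 → 1111 (was 0000); enqueue []
  #3 pop 2: in=0000 → 1110 (no change)
  #4 pop 3: in=1111 → 1111 (was 0000); enqueue [0]
  #5 pop 4: in=1111 → 1110 (was 0000); enqueue [1,2,3]
  #6 pop 5: in=1111 → 1111 (was 0000); enqueue []
  #7 pop 0: in=1111 → 0100 (no change)
  #8 pop 1: in=1110 → 1111 (no change)
  #9 pop 2: in=1111 → 1110 (no change)
  #10 pop 3: in=1111 → 1111 (no change)

Fixpoint:
  val[0] = 0100
  val[1] = 1111
  val[2] = 1110
  val[3] = 1111
  val[4] = 1110
  val[5] = 1111

no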